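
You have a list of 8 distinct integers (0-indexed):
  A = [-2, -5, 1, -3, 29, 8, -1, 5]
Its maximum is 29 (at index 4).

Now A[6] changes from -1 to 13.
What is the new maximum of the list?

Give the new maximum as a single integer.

Answer: 29

Derivation:
Old max = 29 (at index 4)
Change: A[6] -1 -> 13
Changed element was NOT the old max.
  New max = max(old_max, new_val) = max(29, 13) = 29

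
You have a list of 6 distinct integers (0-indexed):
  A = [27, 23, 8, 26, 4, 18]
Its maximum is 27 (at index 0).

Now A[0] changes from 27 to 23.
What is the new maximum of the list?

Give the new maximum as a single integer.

Answer: 26

Derivation:
Old max = 27 (at index 0)
Change: A[0] 27 -> 23
Changed element WAS the max -> may need rescan.
  Max of remaining elements: 26
  New max = max(23, 26) = 26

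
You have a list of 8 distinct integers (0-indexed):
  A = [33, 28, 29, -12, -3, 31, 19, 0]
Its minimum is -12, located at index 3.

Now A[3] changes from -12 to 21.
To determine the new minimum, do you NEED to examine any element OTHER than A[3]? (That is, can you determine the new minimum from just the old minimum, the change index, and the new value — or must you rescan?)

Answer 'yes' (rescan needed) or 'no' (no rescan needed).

Answer: yes

Derivation:
Old min = -12 at index 3
Change at index 3: -12 -> 21
Index 3 WAS the min and new value 21 > old min -12. Must rescan other elements to find the new min.
Needs rescan: yes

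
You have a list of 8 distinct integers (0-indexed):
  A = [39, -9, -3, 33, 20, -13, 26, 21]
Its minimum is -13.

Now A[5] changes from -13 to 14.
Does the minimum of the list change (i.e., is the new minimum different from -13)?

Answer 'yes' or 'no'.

Old min = -13
Change: A[5] -13 -> 14
Changed element was the min; new min must be rechecked.
New min = -9; changed? yes

Answer: yes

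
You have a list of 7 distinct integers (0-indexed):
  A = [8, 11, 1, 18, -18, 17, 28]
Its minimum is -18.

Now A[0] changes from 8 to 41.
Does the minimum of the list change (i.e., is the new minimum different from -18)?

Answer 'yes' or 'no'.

Old min = -18
Change: A[0] 8 -> 41
Changed element was NOT the min; min changes only if 41 < -18.
New min = -18; changed? no

Answer: no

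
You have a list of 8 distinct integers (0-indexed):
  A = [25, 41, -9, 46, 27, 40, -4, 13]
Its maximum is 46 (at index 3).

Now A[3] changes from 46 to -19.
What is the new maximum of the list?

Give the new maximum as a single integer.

Answer: 41

Derivation:
Old max = 46 (at index 3)
Change: A[3] 46 -> -19
Changed element WAS the max -> may need rescan.
  Max of remaining elements: 41
  New max = max(-19, 41) = 41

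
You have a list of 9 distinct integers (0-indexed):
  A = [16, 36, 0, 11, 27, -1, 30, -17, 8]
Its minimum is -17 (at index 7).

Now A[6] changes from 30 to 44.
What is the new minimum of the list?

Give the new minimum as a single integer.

Answer: -17

Derivation:
Old min = -17 (at index 7)
Change: A[6] 30 -> 44
Changed element was NOT the old min.
  New min = min(old_min, new_val) = min(-17, 44) = -17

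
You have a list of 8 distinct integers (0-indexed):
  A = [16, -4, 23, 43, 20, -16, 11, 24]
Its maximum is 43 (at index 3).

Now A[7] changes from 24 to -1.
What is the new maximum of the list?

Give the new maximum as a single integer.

Old max = 43 (at index 3)
Change: A[7] 24 -> -1
Changed element was NOT the old max.
  New max = max(old_max, new_val) = max(43, -1) = 43

Answer: 43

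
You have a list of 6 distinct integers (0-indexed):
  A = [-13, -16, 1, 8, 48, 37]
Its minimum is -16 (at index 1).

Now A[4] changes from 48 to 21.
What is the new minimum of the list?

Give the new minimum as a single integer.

Old min = -16 (at index 1)
Change: A[4] 48 -> 21
Changed element was NOT the old min.
  New min = min(old_min, new_val) = min(-16, 21) = -16

Answer: -16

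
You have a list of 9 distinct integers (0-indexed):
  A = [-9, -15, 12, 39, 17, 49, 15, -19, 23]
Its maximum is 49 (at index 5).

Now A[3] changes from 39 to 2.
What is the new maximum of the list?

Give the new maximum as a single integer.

Answer: 49

Derivation:
Old max = 49 (at index 5)
Change: A[3] 39 -> 2
Changed element was NOT the old max.
  New max = max(old_max, new_val) = max(49, 2) = 49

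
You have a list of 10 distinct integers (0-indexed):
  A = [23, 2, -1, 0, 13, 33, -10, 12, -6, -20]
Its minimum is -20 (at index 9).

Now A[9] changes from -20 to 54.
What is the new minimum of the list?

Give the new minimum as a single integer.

Answer: -10

Derivation:
Old min = -20 (at index 9)
Change: A[9] -20 -> 54
Changed element WAS the min. Need to check: is 54 still <= all others?
  Min of remaining elements: -10
  New min = min(54, -10) = -10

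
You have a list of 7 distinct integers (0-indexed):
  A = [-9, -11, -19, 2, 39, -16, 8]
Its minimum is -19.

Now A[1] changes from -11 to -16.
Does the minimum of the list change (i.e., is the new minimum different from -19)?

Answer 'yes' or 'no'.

Old min = -19
Change: A[1] -11 -> -16
Changed element was NOT the min; min changes only if -16 < -19.
New min = -19; changed? no

Answer: no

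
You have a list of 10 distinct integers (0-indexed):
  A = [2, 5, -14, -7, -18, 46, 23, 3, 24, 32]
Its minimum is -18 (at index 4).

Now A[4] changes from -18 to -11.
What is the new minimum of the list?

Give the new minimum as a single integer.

Answer: -14

Derivation:
Old min = -18 (at index 4)
Change: A[4] -18 -> -11
Changed element WAS the min. Need to check: is -11 still <= all others?
  Min of remaining elements: -14
  New min = min(-11, -14) = -14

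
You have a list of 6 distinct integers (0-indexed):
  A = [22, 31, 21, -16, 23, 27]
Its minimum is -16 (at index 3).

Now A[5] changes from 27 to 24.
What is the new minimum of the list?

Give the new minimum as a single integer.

Answer: -16

Derivation:
Old min = -16 (at index 3)
Change: A[5] 27 -> 24
Changed element was NOT the old min.
  New min = min(old_min, new_val) = min(-16, 24) = -16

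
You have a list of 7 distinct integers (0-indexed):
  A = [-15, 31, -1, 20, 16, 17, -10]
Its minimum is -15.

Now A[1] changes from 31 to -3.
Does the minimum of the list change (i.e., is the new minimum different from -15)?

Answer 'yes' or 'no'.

Answer: no

Derivation:
Old min = -15
Change: A[1] 31 -> -3
Changed element was NOT the min; min changes only if -3 < -15.
New min = -15; changed? no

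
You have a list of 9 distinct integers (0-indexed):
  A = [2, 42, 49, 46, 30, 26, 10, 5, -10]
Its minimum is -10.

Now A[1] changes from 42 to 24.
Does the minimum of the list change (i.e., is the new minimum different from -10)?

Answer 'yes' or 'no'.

Answer: no

Derivation:
Old min = -10
Change: A[1] 42 -> 24
Changed element was NOT the min; min changes only if 24 < -10.
New min = -10; changed? no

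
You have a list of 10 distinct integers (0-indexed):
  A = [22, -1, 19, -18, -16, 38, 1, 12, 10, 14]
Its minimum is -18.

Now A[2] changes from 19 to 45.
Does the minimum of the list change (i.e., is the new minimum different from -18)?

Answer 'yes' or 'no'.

Old min = -18
Change: A[2] 19 -> 45
Changed element was NOT the min; min changes only if 45 < -18.
New min = -18; changed? no

Answer: no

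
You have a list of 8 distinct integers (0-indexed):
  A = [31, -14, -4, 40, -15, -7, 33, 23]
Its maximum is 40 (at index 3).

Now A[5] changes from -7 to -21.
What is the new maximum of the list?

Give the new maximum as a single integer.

Old max = 40 (at index 3)
Change: A[5] -7 -> -21
Changed element was NOT the old max.
  New max = max(old_max, new_val) = max(40, -21) = 40

Answer: 40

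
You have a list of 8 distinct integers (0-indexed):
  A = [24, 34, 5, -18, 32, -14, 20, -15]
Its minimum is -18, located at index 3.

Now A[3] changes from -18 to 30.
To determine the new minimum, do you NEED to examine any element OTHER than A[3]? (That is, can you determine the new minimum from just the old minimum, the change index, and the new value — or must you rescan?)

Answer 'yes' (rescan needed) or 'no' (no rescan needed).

Old min = -18 at index 3
Change at index 3: -18 -> 30
Index 3 WAS the min and new value 30 > old min -18. Must rescan other elements to find the new min.
Needs rescan: yes

Answer: yes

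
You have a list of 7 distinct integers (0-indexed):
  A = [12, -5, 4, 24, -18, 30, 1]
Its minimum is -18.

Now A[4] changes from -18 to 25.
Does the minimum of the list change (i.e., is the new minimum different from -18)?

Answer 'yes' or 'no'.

Old min = -18
Change: A[4] -18 -> 25
Changed element was the min; new min must be rechecked.
New min = -5; changed? yes

Answer: yes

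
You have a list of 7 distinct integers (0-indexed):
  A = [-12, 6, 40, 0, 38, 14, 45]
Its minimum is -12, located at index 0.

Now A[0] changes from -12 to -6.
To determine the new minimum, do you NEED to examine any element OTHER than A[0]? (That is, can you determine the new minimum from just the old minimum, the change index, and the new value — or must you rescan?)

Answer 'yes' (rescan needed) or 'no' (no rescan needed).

Answer: yes

Derivation:
Old min = -12 at index 0
Change at index 0: -12 -> -6
Index 0 WAS the min and new value -6 > old min -12. Must rescan other elements to find the new min.
Needs rescan: yes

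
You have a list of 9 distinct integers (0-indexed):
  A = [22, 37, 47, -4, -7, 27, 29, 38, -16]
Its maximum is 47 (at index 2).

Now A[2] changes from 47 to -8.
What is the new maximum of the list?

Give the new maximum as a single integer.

Old max = 47 (at index 2)
Change: A[2] 47 -> -8
Changed element WAS the max -> may need rescan.
  Max of remaining elements: 38
  New max = max(-8, 38) = 38

Answer: 38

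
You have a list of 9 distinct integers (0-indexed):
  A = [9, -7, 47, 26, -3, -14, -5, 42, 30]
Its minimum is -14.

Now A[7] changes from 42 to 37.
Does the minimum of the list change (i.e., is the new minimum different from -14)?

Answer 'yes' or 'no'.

Old min = -14
Change: A[7] 42 -> 37
Changed element was NOT the min; min changes only if 37 < -14.
New min = -14; changed? no

Answer: no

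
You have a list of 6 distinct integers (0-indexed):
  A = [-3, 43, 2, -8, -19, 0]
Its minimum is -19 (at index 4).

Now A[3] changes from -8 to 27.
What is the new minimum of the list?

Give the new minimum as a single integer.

Old min = -19 (at index 4)
Change: A[3] -8 -> 27
Changed element was NOT the old min.
  New min = min(old_min, new_val) = min(-19, 27) = -19

Answer: -19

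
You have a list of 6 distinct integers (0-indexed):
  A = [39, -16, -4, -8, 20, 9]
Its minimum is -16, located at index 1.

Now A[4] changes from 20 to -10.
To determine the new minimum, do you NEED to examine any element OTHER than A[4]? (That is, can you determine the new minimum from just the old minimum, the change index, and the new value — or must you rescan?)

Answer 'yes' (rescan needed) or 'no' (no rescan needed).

Answer: no

Derivation:
Old min = -16 at index 1
Change at index 4: 20 -> -10
Index 4 was NOT the min. New min = min(-16, -10). No rescan of other elements needed.
Needs rescan: no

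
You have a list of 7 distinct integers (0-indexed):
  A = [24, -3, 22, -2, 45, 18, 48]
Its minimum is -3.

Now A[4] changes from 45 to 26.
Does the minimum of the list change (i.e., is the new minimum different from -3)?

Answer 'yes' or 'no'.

Answer: no

Derivation:
Old min = -3
Change: A[4] 45 -> 26
Changed element was NOT the min; min changes only if 26 < -3.
New min = -3; changed? no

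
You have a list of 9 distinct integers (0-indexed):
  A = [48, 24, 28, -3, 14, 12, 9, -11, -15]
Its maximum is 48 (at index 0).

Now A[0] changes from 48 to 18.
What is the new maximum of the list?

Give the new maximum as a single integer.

Old max = 48 (at index 0)
Change: A[0] 48 -> 18
Changed element WAS the max -> may need rescan.
  Max of remaining elements: 28
  New max = max(18, 28) = 28

Answer: 28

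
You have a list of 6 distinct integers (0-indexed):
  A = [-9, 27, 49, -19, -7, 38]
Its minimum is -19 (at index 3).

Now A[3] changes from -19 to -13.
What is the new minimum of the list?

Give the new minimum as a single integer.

Old min = -19 (at index 3)
Change: A[3] -19 -> -13
Changed element WAS the min. Need to check: is -13 still <= all others?
  Min of remaining elements: -9
  New min = min(-13, -9) = -13

Answer: -13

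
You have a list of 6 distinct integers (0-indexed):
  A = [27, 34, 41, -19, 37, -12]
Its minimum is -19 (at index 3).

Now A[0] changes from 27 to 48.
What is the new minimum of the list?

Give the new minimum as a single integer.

Old min = -19 (at index 3)
Change: A[0] 27 -> 48
Changed element was NOT the old min.
  New min = min(old_min, new_val) = min(-19, 48) = -19

Answer: -19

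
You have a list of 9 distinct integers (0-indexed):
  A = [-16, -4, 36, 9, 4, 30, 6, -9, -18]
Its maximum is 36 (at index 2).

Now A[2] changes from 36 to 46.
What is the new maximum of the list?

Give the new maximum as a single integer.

Answer: 46

Derivation:
Old max = 36 (at index 2)
Change: A[2] 36 -> 46
Changed element WAS the max -> may need rescan.
  Max of remaining elements: 30
  New max = max(46, 30) = 46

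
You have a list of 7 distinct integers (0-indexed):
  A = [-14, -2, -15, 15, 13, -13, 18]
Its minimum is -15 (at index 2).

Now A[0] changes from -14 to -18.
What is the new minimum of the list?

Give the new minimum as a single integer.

Answer: -18

Derivation:
Old min = -15 (at index 2)
Change: A[0] -14 -> -18
Changed element was NOT the old min.
  New min = min(old_min, new_val) = min(-15, -18) = -18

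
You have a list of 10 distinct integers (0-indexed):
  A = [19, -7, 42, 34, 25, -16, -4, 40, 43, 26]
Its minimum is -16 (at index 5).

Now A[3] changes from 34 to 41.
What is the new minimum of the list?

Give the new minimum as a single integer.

Answer: -16

Derivation:
Old min = -16 (at index 5)
Change: A[3] 34 -> 41
Changed element was NOT the old min.
  New min = min(old_min, new_val) = min(-16, 41) = -16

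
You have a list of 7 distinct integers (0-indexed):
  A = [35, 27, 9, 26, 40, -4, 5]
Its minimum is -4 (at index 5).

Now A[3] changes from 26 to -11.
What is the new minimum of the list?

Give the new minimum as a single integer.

Old min = -4 (at index 5)
Change: A[3] 26 -> -11
Changed element was NOT the old min.
  New min = min(old_min, new_val) = min(-4, -11) = -11

Answer: -11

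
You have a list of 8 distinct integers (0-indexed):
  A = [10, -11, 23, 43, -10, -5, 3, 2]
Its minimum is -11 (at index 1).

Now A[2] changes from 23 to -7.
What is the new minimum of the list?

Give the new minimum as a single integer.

Answer: -11

Derivation:
Old min = -11 (at index 1)
Change: A[2] 23 -> -7
Changed element was NOT the old min.
  New min = min(old_min, new_val) = min(-11, -7) = -11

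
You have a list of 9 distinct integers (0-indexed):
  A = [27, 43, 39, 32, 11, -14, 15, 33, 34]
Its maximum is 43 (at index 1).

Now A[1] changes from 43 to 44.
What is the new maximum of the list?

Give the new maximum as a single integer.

Old max = 43 (at index 1)
Change: A[1] 43 -> 44
Changed element WAS the max -> may need rescan.
  Max of remaining elements: 39
  New max = max(44, 39) = 44

Answer: 44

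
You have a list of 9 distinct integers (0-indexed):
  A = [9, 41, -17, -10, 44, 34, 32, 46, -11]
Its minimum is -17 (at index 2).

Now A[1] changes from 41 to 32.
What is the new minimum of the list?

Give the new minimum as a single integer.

Old min = -17 (at index 2)
Change: A[1] 41 -> 32
Changed element was NOT the old min.
  New min = min(old_min, new_val) = min(-17, 32) = -17

Answer: -17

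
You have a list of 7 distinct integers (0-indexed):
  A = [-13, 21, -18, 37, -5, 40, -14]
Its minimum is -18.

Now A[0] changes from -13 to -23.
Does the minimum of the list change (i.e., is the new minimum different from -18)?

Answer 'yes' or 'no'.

Answer: yes

Derivation:
Old min = -18
Change: A[0] -13 -> -23
Changed element was NOT the min; min changes only if -23 < -18.
New min = -23; changed? yes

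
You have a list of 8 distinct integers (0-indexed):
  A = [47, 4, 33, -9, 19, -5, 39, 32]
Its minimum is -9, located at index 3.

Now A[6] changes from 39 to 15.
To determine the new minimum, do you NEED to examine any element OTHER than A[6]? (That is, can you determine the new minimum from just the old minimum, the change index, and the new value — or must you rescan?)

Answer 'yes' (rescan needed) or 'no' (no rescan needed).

Old min = -9 at index 3
Change at index 6: 39 -> 15
Index 6 was NOT the min. New min = min(-9, 15). No rescan of other elements needed.
Needs rescan: no

Answer: no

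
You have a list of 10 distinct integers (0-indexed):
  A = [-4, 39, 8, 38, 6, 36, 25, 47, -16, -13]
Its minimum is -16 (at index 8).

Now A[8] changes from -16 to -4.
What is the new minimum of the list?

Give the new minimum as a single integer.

Answer: -13

Derivation:
Old min = -16 (at index 8)
Change: A[8] -16 -> -4
Changed element WAS the min. Need to check: is -4 still <= all others?
  Min of remaining elements: -13
  New min = min(-4, -13) = -13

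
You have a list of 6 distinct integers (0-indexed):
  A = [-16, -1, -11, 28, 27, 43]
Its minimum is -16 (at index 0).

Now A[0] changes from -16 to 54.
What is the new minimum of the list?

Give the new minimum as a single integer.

Old min = -16 (at index 0)
Change: A[0] -16 -> 54
Changed element WAS the min. Need to check: is 54 still <= all others?
  Min of remaining elements: -11
  New min = min(54, -11) = -11

Answer: -11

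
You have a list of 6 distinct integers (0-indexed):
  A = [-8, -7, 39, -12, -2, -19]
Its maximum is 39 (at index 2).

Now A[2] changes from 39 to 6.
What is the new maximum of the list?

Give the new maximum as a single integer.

Answer: 6

Derivation:
Old max = 39 (at index 2)
Change: A[2] 39 -> 6
Changed element WAS the max -> may need rescan.
  Max of remaining elements: -2
  New max = max(6, -2) = 6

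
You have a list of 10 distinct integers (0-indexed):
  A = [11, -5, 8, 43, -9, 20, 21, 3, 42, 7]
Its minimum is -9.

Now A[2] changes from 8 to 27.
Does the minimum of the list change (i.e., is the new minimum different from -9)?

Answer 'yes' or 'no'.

Answer: no

Derivation:
Old min = -9
Change: A[2] 8 -> 27
Changed element was NOT the min; min changes only if 27 < -9.
New min = -9; changed? no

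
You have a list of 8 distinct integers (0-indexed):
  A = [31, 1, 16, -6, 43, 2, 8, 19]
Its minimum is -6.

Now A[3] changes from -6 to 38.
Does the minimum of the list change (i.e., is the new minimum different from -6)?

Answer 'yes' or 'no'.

Old min = -6
Change: A[3] -6 -> 38
Changed element was the min; new min must be rechecked.
New min = 1; changed? yes

Answer: yes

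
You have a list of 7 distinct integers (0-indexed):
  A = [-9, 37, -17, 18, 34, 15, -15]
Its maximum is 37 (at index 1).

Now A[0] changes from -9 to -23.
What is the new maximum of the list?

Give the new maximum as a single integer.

Old max = 37 (at index 1)
Change: A[0] -9 -> -23
Changed element was NOT the old max.
  New max = max(old_max, new_val) = max(37, -23) = 37

Answer: 37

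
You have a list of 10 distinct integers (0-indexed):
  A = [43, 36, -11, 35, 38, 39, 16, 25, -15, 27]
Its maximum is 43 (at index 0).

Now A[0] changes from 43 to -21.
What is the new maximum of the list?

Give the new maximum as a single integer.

Answer: 39

Derivation:
Old max = 43 (at index 0)
Change: A[0] 43 -> -21
Changed element WAS the max -> may need rescan.
  Max of remaining elements: 39
  New max = max(-21, 39) = 39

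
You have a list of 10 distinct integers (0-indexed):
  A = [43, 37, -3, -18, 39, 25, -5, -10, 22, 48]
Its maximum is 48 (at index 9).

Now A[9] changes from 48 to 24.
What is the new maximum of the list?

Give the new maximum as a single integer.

Answer: 43

Derivation:
Old max = 48 (at index 9)
Change: A[9] 48 -> 24
Changed element WAS the max -> may need rescan.
  Max of remaining elements: 43
  New max = max(24, 43) = 43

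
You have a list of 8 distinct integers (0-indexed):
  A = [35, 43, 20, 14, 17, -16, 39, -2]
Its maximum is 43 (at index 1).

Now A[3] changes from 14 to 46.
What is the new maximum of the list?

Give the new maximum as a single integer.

Answer: 46

Derivation:
Old max = 43 (at index 1)
Change: A[3] 14 -> 46
Changed element was NOT the old max.
  New max = max(old_max, new_val) = max(43, 46) = 46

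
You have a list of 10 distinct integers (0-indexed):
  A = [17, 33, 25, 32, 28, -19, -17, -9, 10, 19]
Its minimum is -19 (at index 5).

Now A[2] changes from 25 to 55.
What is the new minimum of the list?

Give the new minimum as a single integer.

Old min = -19 (at index 5)
Change: A[2] 25 -> 55
Changed element was NOT the old min.
  New min = min(old_min, new_val) = min(-19, 55) = -19

Answer: -19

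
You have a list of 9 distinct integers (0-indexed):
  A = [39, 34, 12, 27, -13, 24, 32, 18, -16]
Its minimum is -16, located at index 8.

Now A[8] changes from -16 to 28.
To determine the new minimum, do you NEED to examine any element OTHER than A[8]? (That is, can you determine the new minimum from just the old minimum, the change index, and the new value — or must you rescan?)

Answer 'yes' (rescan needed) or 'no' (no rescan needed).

Old min = -16 at index 8
Change at index 8: -16 -> 28
Index 8 WAS the min and new value 28 > old min -16. Must rescan other elements to find the new min.
Needs rescan: yes

Answer: yes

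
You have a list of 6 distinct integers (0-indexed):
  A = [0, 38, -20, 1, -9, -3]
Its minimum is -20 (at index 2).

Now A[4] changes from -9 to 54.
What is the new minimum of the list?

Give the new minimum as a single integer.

Answer: -20

Derivation:
Old min = -20 (at index 2)
Change: A[4] -9 -> 54
Changed element was NOT the old min.
  New min = min(old_min, new_val) = min(-20, 54) = -20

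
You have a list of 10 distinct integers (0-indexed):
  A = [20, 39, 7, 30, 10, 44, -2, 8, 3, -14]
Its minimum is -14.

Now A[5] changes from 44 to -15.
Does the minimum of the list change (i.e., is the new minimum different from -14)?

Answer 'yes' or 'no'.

Old min = -14
Change: A[5] 44 -> -15
Changed element was NOT the min; min changes only if -15 < -14.
New min = -15; changed? yes

Answer: yes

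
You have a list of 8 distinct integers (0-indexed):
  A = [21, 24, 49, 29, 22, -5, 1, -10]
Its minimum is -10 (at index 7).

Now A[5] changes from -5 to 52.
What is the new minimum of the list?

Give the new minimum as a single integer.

Old min = -10 (at index 7)
Change: A[5] -5 -> 52
Changed element was NOT the old min.
  New min = min(old_min, new_val) = min(-10, 52) = -10

Answer: -10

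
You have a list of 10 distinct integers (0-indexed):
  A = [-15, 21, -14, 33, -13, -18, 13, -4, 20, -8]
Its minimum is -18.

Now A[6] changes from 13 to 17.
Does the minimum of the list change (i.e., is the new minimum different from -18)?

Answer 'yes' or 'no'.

Old min = -18
Change: A[6] 13 -> 17
Changed element was NOT the min; min changes only if 17 < -18.
New min = -18; changed? no

Answer: no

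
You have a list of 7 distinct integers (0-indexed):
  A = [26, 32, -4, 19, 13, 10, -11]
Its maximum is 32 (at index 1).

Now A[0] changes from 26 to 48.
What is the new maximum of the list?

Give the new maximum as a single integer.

Answer: 48

Derivation:
Old max = 32 (at index 1)
Change: A[0] 26 -> 48
Changed element was NOT the old max.
  New max = max(old_max, new_val) = max(32, 48) = 48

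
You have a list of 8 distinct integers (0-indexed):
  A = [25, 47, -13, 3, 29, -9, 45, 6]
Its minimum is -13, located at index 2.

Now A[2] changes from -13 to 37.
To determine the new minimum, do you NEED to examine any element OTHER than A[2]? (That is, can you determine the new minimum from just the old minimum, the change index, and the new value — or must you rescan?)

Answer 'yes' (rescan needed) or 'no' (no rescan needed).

Answer: yes

Derivation:
Old min = -13 at index 2
Change at index 2: -13 -> 37
Index 2 WAS the min and new value 37 > old min -13. Must rescan other elements to find the new min.
Needs rescan: yes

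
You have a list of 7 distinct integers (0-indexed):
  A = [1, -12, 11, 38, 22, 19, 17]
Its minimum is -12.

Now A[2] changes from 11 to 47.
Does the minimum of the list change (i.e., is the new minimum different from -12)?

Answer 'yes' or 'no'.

Old min = -12
Change: A[2] 11 -> 47
Changed element was NOT the min; min changes only if 47 < -12.
New min = -12; changed? no

Answer: no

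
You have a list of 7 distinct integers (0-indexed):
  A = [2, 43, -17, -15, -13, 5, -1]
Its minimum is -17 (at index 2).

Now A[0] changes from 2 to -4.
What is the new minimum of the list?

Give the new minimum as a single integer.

Answer: -17

Derivation:
Old min = -17 (at index 2)
Change: A[0] 2 -> -4
Changed element was NOT the old min.
  New min = min(old_min, new_val) = min(-17, -4) = -17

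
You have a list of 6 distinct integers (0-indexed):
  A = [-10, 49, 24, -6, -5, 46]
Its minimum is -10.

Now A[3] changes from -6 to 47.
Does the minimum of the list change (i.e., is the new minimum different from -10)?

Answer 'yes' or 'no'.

Answer: no

Derivation:
Old min = -10
Change: A[3] -6 -> 47
Changed element was NOT the min; min changes only if 47 < -10.
New min = -10; changed? no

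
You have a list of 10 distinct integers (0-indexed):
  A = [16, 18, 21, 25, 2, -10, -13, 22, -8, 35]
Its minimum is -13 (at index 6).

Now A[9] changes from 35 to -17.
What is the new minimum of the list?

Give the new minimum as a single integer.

Old min = -13 (at index 6)
Change: A[9] 35 -> -17
Changed element was NOT the old min.
  New min = min(old_min, new_val) = min(-13, -17) = -17

Answer: -17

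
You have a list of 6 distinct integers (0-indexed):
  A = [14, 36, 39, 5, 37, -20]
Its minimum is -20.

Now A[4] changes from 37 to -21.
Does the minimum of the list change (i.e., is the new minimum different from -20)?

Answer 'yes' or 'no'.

Answer: yes

Derivation:
Old min = -20
Change: A[4] 37 -> -21
Changed element was NOT the min; min changes only if -21 < -20.
New min = -21; changed? yes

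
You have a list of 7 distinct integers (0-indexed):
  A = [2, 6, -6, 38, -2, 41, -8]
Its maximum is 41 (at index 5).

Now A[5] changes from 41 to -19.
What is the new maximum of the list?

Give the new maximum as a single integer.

Answer: 38

Derivation:
Old max = 41 (at index 5)
Change: A[5] 41 -> -19
Changed element WAS the max -> may need rescan.
  Max of remaining elements: 38
  New max = max(-19, 38) = 38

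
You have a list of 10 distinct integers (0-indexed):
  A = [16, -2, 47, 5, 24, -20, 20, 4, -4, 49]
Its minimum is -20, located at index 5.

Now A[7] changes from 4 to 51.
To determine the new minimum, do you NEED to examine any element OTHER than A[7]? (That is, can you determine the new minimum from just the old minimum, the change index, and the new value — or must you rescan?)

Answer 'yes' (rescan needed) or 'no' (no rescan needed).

Old min = -20 at index 5
Change at index 7: 4 -> 51
Index 7 was NOT the min. New min = min(-20, 51). No rescan of other elements needed.
Needs rescan: no

Answer: no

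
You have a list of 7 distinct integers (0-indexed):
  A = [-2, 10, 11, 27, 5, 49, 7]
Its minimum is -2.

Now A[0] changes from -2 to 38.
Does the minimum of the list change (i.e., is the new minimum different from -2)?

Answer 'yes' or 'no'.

Answer: yes

Derivation:
Old min = -2
Change: A[0] -2 -> 38
Changed element was the min; new min must be rechecked.
New min = 5; changed? yes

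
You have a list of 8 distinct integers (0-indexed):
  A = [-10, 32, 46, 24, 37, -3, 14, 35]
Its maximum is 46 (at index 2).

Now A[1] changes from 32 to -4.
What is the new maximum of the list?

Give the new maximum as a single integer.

Answer: 46

Derivation:
Old max = 46 (at index 2)
Change: A[1] 32 -> -4
Changed element was NOT the old max.
  New max = max(old_max, new_val) = max(46, -4) = 46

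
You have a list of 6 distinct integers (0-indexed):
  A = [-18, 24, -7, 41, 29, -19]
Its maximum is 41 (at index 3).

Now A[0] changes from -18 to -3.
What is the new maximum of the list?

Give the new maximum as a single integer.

Old max = 41 (at index 3)
Change: A[0] -18 -> -3
Changed element was NOT the old max.
  New max = max(old_max, new_val) = max(41, -3) = 41

Answer: 41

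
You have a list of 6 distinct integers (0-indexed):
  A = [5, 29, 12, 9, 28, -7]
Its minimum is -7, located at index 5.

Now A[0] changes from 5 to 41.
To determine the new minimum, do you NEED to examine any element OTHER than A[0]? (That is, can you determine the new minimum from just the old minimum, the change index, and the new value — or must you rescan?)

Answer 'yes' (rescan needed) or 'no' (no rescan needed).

Old min = -7 at index 5
Change at index 0: 5 -> 41
Index 0 was NOT the min. New min = min(-7, 41). No rescan of other elements needed.
Needs rescan: no

Answer: no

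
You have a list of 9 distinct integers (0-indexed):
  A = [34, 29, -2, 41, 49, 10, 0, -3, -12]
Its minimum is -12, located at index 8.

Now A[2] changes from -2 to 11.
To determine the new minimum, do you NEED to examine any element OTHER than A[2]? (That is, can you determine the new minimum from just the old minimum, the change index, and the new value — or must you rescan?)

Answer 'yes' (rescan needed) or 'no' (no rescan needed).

Answer: no

Derivation:
Old min = -12 at index 8
Change at index 2: -2 -> 11
Index 2 was NOT the min. New min = min(-12, 11). No rescan of other elements needed.
Needs rescan: no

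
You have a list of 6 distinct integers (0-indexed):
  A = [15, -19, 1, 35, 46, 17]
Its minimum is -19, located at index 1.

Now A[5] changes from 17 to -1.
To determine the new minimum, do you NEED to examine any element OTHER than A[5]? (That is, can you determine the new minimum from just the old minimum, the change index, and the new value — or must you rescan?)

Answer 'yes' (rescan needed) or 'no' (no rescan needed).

Old min = -19 at index 1
Change at index 5: 17 -> -1
Index 5 was NOT the min. New min = min(-19, -1). No rescan of other elements needed.
Needs rescan: no

Answer: no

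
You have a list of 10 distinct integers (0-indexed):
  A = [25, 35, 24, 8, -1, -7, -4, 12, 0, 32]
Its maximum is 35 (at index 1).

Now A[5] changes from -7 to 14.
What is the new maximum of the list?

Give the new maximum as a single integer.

Old max = 35 (at index 1)
Change: A[5] -7 -> 14
Changed element was NOT the old max.
  New max = max(old_max, new_val) = max(35, 14) = 35

Answer: 35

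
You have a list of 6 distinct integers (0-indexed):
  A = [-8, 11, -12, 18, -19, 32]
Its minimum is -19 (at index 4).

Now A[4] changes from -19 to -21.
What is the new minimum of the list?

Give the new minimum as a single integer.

Answer: -21

Derivation:
Old min = -19 (at index 4)
Change: A[4] -19 -> -21
Changed element WAS the min. Need to check: is -21 still <= all others?
  Min of remaining elements: -12
  New min = min(-21, -12) = -21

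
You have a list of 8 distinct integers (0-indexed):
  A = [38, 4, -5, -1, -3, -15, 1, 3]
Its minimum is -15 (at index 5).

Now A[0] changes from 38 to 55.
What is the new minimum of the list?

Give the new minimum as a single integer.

Old min = -15 (at index 5)
Change: A[0] 38 -> 55
Changed element was NOT the old min.
  New min = min(old_min, new_val) = min(-15, 55) = -15

Answer: -15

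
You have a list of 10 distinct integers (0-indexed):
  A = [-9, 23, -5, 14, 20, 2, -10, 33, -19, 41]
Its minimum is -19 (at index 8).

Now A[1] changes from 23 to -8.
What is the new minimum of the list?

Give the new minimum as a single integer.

Answer: -19

Derivation:
Old min = -19 (at index 8)
Change: A[1] 23 -> -8
Changed element was NOT the old min.
  New min = min(old_min, new_val) = min(-19, -8) = -19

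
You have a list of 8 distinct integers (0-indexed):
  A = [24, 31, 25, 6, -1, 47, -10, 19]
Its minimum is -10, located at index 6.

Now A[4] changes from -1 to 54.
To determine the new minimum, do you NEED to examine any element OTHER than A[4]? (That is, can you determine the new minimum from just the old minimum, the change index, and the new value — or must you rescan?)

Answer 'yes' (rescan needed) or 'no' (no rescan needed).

Old min = -10 at index 6
Change at index 4: -1 -> 54
Index 4 was NOT the min. New min = min(-10, 54). No rescan of other elements needed.
Needs rescan: no

Answer: no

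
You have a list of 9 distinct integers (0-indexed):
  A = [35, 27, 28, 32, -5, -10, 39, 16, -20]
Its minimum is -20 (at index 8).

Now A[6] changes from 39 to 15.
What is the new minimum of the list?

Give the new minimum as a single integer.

Old min = -20 (at index 8)
Change: A[6] 39 -> 15
Changed element was NOT the old min.
  New min = min(old_min, new_val) = min(-20, 15) = -20

Answer: -20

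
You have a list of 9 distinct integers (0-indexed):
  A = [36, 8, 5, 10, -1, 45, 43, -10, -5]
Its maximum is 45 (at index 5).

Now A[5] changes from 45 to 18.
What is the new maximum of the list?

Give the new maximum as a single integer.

Answer: 43

Derivation:
Old max = 45 (at index 5)
Change: A[5] 45 -> 18
Changed element WAS the max -> may need rescan.
  Max of remaining elements: 43
  New max = max(18, 43) = 43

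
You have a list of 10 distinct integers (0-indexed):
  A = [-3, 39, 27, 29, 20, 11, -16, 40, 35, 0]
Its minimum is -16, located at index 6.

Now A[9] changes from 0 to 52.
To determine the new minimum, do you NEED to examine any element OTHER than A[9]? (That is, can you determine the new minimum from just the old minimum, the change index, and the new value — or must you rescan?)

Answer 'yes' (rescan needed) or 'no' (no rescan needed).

Answer: no

Derivation:
Old min = -16 at index 6
Change at index 9: 0 -> 52
Index 9 was NOT the min. New min = min(-16, 52). No rescan of other elements needed.
Needs rescan: no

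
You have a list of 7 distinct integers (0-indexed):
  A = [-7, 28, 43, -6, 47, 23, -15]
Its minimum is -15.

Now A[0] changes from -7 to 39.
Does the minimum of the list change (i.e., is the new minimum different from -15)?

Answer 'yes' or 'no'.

Answer: no

Derivation:
Old min = -15
Change: A[0] -7 -> 39
Changed element was NOT the min; min changes only if 39 < -15.
New min = -15; changed? no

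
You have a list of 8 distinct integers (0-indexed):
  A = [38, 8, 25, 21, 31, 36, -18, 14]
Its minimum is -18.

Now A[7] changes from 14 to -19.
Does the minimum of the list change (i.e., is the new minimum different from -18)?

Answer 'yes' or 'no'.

Answer: yes

Derivation:
Old min = -18
Change: A[7] 14 -> -19
Changed element was NOT the min; min changes only if -19 < -18.
New min = -19; changed? yes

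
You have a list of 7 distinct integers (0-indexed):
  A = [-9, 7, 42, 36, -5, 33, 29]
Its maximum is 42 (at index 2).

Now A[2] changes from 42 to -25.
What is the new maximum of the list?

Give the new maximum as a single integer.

Old max = 42 (at index 2)
Change: A[2] 42 -> -25
Changed element WAS the max -> may need rescan.
  Max of remaining elements: 36
  New max = max(-25, 36) = 36

Answer: 36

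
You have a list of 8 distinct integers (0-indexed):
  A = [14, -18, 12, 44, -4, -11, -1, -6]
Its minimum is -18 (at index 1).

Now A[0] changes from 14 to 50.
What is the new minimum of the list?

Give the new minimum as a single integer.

Old min = -18 (at index 1)
Change: A[0] 14 -> 50
Changed element was NOT the old min.
  New min = min(old_min, new_val) = min(-18, 50) = -18

Answer: -18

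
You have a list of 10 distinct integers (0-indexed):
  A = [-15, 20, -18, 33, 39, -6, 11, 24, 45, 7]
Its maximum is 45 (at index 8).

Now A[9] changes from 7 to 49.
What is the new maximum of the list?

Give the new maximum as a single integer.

Answer: 49

Derivation:
Old max = 45 (at index 8)
Change: A[9] 7 -> 49
Changed element was NOT the old max.
  New max = max(old_max, new_val) = max(45, 49) = 49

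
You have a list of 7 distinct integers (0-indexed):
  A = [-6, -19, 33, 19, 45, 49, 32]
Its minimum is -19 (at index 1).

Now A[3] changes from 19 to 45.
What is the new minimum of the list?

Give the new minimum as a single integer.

Old min = -19 (at index 1)
Change: A[3] 19 -> 45
Changed element was NOT the old min.
  New min = min(old_min, new_val) = min(-19, 45) = -19

Answer: -19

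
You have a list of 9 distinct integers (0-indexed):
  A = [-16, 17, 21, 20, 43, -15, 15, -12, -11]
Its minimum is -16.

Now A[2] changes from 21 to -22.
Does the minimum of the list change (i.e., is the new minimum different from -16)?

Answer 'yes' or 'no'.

Old min = -16
Change: A[2] 21 -> -22
Changed element was NOT the min; min changes only if -22 < -16.
New min = -22; changed? yes

Answer: yes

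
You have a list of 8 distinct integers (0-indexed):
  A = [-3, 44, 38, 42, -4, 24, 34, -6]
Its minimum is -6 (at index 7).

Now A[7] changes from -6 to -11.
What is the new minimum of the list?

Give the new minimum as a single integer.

Answer: -11

Derivation:
Old min = -6 (at index 7)
Change: A[7] -6 -> -11
Changed element WAS the min. Need to check: is -11 still <= all others?
  Min of remaining elements: -4
  New min = min(-11, -4) = -11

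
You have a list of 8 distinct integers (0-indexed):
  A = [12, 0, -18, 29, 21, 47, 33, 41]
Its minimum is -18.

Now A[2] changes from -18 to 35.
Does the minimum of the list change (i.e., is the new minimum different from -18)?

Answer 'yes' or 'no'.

Answer: yes

Derivation:
Old min = -18
Change: A[2] -18 -> 35
Changed element was the min; new min must be rechecked.
New min = 0; changed? yes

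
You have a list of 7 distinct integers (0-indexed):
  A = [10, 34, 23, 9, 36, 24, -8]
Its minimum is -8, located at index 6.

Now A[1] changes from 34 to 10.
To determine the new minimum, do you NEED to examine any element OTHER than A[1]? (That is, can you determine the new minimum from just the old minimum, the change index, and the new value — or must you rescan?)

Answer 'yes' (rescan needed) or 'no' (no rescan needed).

Old min = -8 at index 6
Change at index 1: 34 -> 10
Index 1 was NOT the min. New min = min(-8, 10). No rescan of other elements needed.
Needs rescan: no

Answer: no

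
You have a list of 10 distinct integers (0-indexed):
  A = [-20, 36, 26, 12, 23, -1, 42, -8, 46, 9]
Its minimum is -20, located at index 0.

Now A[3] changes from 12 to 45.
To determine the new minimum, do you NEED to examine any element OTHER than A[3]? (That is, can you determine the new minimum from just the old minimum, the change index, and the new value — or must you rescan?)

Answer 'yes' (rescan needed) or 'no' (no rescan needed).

Old min = -20 at index 0
Change at index 3: 12 -> 45
Index 3 was NOT the min. New min = min(-20, 45). No rescan of other elements needed.
Needs rescan: no

Answer: no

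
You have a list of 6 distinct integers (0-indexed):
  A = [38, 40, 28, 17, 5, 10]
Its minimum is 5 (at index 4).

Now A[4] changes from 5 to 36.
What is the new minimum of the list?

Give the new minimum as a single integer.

Answer: 10

Derivation:
Old min = 5 (at index 4)
Change: A[4] 5 -> 36
Changed element WAS the min. Need to check: is 36 still <= all others?
  Min of remaining elements: 10
  New min = min(36, 10) = 10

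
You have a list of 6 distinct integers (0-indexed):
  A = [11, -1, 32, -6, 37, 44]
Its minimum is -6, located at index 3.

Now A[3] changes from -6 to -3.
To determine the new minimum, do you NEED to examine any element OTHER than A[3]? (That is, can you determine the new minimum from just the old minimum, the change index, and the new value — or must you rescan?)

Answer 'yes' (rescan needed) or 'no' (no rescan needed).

Answer: yes

Derivation:
Old min = -6 at index 3
Change at index 3: -6 -> -3
Index 3 WAS the min and new value -3 > old min -6. Must rescan other elements to find the new min.
Needs rescan: yes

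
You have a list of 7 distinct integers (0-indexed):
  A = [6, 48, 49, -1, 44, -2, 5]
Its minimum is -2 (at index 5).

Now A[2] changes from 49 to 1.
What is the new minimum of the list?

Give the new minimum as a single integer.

Answer: -2

Derivation:
Old min = -2 (at index 5)
Change: A[2] 49 -> 1
Changed element was NOT the old min.
  New min = min(old_min, new_val) = min(-2, 1) = -2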